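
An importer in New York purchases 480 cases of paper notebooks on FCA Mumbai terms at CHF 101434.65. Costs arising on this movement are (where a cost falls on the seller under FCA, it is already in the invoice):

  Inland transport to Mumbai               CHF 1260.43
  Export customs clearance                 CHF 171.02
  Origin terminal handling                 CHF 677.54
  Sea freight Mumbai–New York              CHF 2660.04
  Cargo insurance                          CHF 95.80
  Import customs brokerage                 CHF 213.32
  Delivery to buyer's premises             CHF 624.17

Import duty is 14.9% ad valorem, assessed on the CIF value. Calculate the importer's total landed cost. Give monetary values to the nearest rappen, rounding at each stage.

FCA: the seller delivers export-cleared goods to the carrier; the buyer bears costs from that point.
Already in the invoice (seller's account under FCA): inland to port, export clearance — exclude.
CIF value = FCA price + origin terminal + freight + insurance = 101434.65 + 677.54 + 2660.04 + 95.80 = 104868.03
Import duty = 104868.03 × 14.9% = 15625.34
Buyer bears: origin terminal 677.54 + freight 2660.04 + insurance 95.80 + brokerage 213.32 + delivery 624.17 + duty 15625.34 = 19896.21
Landed cost = invoice 101434.65 + 19896.21 = 121330.86

Total landed cost: CHF 121330.86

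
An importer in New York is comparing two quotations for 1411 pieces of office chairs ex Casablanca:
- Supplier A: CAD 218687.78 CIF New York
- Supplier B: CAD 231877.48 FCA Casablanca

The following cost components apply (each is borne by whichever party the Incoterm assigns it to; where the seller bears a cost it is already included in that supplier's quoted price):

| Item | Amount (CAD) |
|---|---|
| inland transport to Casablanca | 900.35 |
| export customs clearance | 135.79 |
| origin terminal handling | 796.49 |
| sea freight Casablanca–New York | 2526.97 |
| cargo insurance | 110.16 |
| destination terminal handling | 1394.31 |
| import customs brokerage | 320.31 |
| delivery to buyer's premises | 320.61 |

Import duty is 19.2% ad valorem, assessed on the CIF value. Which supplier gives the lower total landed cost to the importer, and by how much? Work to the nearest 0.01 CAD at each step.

Supplier A is cheaper by CAD 19815.00

Supplier A (CIF):
The CIF price already equals the CIF value: 218687.78
Import duty = 218687.78 × 19.2% = 41988.05
Buyer bears (A): 1394.31 + 320.31 + 320.61 = 2035.23
Landed cost (A) = invoice 218687.78 + 2035.23 + duty 41988.05 = 262711.06
Supplier B (FCA):
CIF value = FCA price + origin terminal + freight + insurance = 231877.48 + 796.49 + 2526.97 + 110.16 = 235311.10
Import duty = 235311.10 × 19.2% = 45179.73
Buyer bears (B): 796.49 + 2526.97 + 110.16 + 1394.31 + 320.31 + 320.61 = 5468.85
Landed cost (B) = invoice 231877.48 + 5468.85 + duty 45179.73 = 282526.06
Difference = |262711.06 − 282526.06| = 19815.00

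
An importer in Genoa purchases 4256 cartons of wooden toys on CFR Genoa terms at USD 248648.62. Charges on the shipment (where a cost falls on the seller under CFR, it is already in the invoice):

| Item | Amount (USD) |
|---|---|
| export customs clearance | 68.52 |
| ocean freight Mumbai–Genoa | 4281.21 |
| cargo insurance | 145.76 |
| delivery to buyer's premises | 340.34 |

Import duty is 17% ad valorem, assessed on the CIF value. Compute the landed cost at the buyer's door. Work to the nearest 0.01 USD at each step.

Total landed cost: USD 291429.76

CFR: the seller pays costs through ocean freight to the destination port, but not insurance.
Already in the invoice (seller's account under CFR): export clearance, freight — exclude.
CIF value = CFR price + insurance = 248648.62 + 145.76 = 248794.38
Import duty = 248794.38 × 17% = 42295.04
Buyer bears: insurance 145.76 + delivery 340.34 + duty 42295.04 = 42781.14
Landed cost = invoice 248648.62 + 42781.14 = 291429.76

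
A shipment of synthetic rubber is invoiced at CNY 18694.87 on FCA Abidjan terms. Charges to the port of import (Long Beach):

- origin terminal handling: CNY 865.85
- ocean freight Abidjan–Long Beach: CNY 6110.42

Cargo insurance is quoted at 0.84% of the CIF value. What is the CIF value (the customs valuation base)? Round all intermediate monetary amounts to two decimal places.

CIF value: CNY 25888.60

Let C be the CIF value. C = FCA price + pre-shipment costs + freight + 0.84% × C
C − 0.84% × C = 18694.87 + 865.85 + 6110.42
0.9916 × C = 25671.14
C = 25671.14 / 0.9916 = 25888.60
Insurance premium = 0.84% × 25888.60 = 217.46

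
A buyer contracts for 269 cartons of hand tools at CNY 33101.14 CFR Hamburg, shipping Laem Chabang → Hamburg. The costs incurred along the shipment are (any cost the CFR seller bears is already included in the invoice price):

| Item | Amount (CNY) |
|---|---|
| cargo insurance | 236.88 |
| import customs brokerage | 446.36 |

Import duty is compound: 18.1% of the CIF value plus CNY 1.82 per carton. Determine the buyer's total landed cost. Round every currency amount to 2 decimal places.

Total landed cost: CNY 40308.14

CFR: the seller pays costs through ocean freight to the destination port, but not insurance.
CIF value = CFR price + insurance = 33101.14 + 236.88 = 33338.02
Ad valorem component: 33338.02 × 18.1% = 6034.18
Specific component: 269 × 1.82 = 489.58
Import duty = 6034.18 + 489.58 = 6523.76
Buyer bears: insurance 236.88 + brokerage 446.36 + duty 6523.76 = 7207.00
Landed cost = invoice 33101.14 + 7207.00 = 40308.14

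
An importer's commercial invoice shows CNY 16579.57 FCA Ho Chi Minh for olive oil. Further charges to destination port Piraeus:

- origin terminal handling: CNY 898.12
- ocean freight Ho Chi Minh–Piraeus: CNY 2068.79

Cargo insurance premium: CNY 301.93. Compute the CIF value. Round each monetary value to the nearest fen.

CIF = FCA price + pre-shipment costs + freight + insurance
CIF = 16579.57 + 898.12 + 2068.79 + 301.93 = 19848.41

CIF value: CNY 19848.41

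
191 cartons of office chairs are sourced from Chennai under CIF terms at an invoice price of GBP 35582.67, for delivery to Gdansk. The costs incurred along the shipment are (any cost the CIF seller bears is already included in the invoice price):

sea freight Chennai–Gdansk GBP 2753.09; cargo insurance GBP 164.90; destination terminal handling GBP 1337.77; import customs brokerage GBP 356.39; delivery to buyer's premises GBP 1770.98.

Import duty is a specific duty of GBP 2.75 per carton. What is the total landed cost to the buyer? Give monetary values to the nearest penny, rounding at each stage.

CIF: the seller pays costs through ocean freight and marine insurance to the destination port.
Already in the invoice (seller's account under CIF): freight, insurance — exclude.
The CIF price already equals the CIF value: 35582.67
Import duty = 191 × 2.75 = 525.25
Buyer bears: destination terminal 1337.77 + brokerage 356.39 + delivery 1770.98 + duty 525.25 = 3990.39
Landed cost = invoice 35582.67 + 3990.39 = 39573.06

Total landed cost: GBP 39573.06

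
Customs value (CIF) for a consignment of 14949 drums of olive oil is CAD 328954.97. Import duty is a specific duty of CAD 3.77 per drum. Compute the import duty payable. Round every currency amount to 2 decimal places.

Import duty: CAD 56357.73

Import duty = 14949 × 3.77 = 56357.73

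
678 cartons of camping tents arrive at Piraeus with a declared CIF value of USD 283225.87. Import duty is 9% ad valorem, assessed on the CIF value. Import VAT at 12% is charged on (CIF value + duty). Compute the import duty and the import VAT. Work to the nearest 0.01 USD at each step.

Import duty = 283225.87 × 9% = 25490.33
VAT base = CIF + duty = 283225.87 + 25490.33 = 308716.20
Import VAT = 308716.20 × 12% = 37045.94

Import duty: USD 25490.33; import VAT: USD 37045.94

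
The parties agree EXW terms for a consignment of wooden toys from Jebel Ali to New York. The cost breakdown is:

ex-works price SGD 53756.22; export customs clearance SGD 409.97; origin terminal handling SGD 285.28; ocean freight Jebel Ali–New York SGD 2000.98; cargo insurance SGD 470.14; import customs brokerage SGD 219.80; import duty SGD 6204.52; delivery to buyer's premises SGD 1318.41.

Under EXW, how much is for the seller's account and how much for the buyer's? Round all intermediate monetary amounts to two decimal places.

Seller: SGD 53756.22; buyer: SGD 10909.10

EXW: the seller makes goods available at their premises; the buyer bears all onward costs.
Seller's account: goods 53756.22 = 53756.22
Buyer's account: export clearance 409.97 + origin terminal 285.28 + freight 2000.98 + insurance 470.14 + brokerage 219.80 + duty 6204.52 + delivery 1318.41 = 10909.10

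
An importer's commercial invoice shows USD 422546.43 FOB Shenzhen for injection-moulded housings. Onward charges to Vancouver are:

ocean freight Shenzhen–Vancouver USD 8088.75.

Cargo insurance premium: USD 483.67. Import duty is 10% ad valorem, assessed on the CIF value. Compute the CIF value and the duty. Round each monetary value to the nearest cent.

CIF value: USD 431118.85; import duty: USD 43111.89

CIF = FOB price + freight + insurance
CIF = 422546.43 + 8088.75 + 483.67 = 431118.85
Import duty = 431118.85 × 10% = 43111.89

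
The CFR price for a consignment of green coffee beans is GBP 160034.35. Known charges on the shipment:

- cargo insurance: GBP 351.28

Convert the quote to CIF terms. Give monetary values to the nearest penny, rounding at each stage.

CIF price: GBP 160385.63

From CFR to CIF, the seller additionally bears: insurance.
CIF price = 160034.35 + 351.28 = 160385.63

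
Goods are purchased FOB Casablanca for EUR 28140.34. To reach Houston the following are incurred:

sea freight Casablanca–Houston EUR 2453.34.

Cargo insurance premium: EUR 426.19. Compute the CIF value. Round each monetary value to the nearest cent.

CIF value: EUR 31019.87

CIF = FOB price + freight + insurance
CIF = 28140.34 + 2453.34 + 426.19 = 31019.87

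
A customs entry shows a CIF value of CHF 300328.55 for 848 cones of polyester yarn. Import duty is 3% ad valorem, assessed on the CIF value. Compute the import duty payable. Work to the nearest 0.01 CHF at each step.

Import duty: CHF 9009.86

Import duty = 300328.55 × 3% = 9009.86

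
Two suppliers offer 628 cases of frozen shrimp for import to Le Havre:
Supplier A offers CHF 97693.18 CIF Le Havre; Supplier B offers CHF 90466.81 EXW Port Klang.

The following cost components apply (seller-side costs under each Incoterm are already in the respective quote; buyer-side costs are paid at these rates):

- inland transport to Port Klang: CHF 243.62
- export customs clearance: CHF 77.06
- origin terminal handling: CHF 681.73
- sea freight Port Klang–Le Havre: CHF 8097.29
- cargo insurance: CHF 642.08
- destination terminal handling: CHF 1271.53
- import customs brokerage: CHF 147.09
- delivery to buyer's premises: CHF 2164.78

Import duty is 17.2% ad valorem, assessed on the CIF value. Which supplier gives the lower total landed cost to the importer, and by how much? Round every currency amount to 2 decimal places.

Supplier A (CIF):
The CIF price already equals the CIF value: 97693.18
Import duty = 97693.18 × 17.2% = 16803.23
Buyer bears (A): 1271.53 + 147.09 + 2164.78 = 3583.40
Landed cost (A) = invoice 97693.18 + 3583.40 + duty 16803.23 = 118079.81
Supplier B (EXW):
CIF value = EXW price + inland to port + export clearance + origin terminal + freight + insurance = 90466.81 + 243.62 + 77.06 + 681.73 + 8097.29 + 642.08 = 100208.59
Import duty = 100208.59 × 17.2% = 17235.88
Buyer bears (B): 243.62 + 77.06 + 681.73 + 8097.29 + 642.08 + 1271.53 + 147.09 + 2164.78 = 13325.18
Landed cost (B) = invoice 90466.81 + 13325.18 + duty 17235.88 = 121027.87
Difference = |118079.81 − 121027.87| = 2948.06

Supplier A is cheaper by CHF 2948.06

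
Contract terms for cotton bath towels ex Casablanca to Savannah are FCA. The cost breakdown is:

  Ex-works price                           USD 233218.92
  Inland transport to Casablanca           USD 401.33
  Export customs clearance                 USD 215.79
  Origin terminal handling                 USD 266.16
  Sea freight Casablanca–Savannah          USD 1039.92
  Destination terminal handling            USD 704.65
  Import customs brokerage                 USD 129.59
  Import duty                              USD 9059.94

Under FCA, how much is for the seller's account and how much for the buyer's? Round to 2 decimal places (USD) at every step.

Seller: USD 233836.04; buyer: USD 11200.26

FCA: the seller delivers export-cleared goods to the carrier; the buyer bears costs from that point.
Seller's account: goods 233218.92 + inland to port 401.33 + export clearance 215.79 = 233836.04
Buyer's account: origin terminal 266.16 + freight 1039.92 + destination terminal 704.65 + brokerage 129.59 + duty 9059.94 = 11200.26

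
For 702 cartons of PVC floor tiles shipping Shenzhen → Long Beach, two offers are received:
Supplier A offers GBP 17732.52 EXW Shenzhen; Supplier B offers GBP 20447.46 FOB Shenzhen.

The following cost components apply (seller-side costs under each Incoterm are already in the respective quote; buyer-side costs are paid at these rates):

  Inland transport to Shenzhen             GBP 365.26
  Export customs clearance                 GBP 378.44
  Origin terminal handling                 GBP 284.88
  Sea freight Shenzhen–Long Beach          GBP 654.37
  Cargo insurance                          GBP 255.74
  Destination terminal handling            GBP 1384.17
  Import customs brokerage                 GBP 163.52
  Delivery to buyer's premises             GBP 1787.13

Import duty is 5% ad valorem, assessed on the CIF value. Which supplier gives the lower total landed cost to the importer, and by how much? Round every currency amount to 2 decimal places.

Supplier A is cheaper by GBP 1770.68

Supplier A (EXW):
CIF value = EXW price + inland to port + export clearance + origin terminal + freight + insurance = 17732.52 + 365.26 + 378.44 + 284.88 + 654.37 + 255.74 = 19671.21
Import duty = 19671.21 × 5% = 983.56
Buyer bears (A): 365.26 + 378.44 + 284.88 + 654.37 + 255.74 + 1384.17 + 163.52 + 1787.13 = 5273.51
Landed cost (A) = invoice 17732.52 + 5273.51 + duty 983.56 = 23989.59
Supplier B (FOB):
CIF value = FOB price + freight + insurance = 20447.46 + 654.37 + 255.74 = 21357.57
Import duty = 21357.57 × 5% = 1067.88
Buyer bears (B): 654.37 + 255.74 + 1384.17 + 163.52 + 1787.13 = 4244.93
Landed cost (B) = invoice 20447.46 + 4244.93 + duty 1067.88 = 25760.27
Difference = |23989.59 − 25760.27| = 1770.68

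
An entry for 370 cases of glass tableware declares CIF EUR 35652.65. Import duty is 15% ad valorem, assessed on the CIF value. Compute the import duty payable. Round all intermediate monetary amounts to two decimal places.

Import duty: EUR 5347.90

Import duty = 35652.65 × 15% = 5347.90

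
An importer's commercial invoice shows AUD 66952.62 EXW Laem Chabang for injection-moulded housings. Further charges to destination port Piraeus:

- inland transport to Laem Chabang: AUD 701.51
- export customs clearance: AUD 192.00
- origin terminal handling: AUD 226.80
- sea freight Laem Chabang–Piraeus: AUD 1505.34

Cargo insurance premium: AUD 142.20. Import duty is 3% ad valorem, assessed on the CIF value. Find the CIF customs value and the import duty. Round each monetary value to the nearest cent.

CIF value: AUD 69720.47; import duty: AUD 2091.61

CIF = EXW price + pre-shipment costs + freight + insurance
CIF = 66952.62 + 701.51 + 192.00 + 226.80 + 1505.34 + 142.20 = 69720.47
Import duty = 69720.47 × 3% = 2091.61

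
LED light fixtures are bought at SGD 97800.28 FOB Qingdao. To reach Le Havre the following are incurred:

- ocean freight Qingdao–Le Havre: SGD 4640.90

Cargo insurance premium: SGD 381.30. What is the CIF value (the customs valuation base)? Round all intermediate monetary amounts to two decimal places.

CIF value: SGD 102822.48

CIF = FOB price + freight + insurance
CIF = 97800.28 + 4640.90 + 381.30 = 102822.48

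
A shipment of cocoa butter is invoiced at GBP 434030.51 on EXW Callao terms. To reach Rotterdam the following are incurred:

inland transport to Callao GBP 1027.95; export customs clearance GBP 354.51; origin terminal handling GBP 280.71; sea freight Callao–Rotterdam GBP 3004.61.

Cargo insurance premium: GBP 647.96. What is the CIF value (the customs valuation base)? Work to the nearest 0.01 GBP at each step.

CIF = EXW price + pre-shipment costs + freight + insurance
CIF = 434030.51 + 1027.95 + 354.51 + 280.71 + 3004.61 + 647.96 = 439346.25

CIF value: GBP 439346.25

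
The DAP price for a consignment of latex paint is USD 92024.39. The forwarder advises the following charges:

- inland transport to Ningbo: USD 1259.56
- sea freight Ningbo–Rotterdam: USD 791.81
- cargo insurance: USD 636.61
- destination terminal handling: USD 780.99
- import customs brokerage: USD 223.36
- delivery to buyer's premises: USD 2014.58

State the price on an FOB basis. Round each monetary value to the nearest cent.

FOB price: USD 87800.40

Not relevant to the conversion: inland to port — on the seller under both DAP and FOB; already in the DAP price and stays in the FOB price. brokerage — on the buyer under both terms; not part of either seller's price.
From DAP to FOB, the seller no longer bears: freight, insurance, destination terminal, delivery.
FOB price = 92024.39 − 791.81 − 636.61 − 780.99 − 2014.58 = 87800.40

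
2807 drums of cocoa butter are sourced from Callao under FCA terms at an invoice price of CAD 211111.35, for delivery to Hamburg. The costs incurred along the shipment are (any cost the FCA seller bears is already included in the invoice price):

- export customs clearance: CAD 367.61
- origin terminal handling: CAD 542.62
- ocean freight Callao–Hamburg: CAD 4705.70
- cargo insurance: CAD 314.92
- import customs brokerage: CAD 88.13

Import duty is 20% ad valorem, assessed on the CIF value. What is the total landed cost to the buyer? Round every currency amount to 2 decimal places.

FCA: the seller delivers export-cleared goods to the carrier; the buyer bears costs from that point.
Already in the invoice (seller's account under FCA): export clearance — exclude.
CIF value = FCA price + origin terminal + freight + insurance = 211111.35 + 542.62 + 4705.70 + 314.92 = 216674.59
Import duty = 216674.59 × 20% = 43334.92
Buyer bears: origin terminal 542.62 + freight 4705.70 + insurance 314.92 + brokerage 88.13 + duty 43334.92 = 48986.29
Landed cost = invoice 211111.35 + 48986.29 = 260097.64

Total landed cost: CAD 260097.64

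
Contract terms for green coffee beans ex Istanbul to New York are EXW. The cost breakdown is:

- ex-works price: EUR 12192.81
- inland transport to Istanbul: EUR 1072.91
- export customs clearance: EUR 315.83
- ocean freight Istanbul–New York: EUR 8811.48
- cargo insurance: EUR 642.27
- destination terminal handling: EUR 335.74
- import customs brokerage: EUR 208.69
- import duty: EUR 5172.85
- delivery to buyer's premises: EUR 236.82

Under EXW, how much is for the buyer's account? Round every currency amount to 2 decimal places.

EXW: the seller makes goods available at their premises; the buyer bears all onward costs.
Seller's account: goods 12192.81 = 12192.81
Buyer's account: inland to port 1072.91 + export clearance 315.83 + freight 8811.48 + insurance 642.27 + destination terminal 335.74 + brokerage 208.69 + duty 5172.85 + delivery 236.82 = 16796.59

Buyer's account: EUR 16796.59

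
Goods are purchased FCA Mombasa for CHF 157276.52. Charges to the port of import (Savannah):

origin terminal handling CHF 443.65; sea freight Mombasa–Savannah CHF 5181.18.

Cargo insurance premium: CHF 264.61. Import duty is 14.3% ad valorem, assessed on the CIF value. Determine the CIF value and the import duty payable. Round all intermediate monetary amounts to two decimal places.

CIF = FCA price + pre-shipment costs + freight + insurance
CIF = 157276.52 + 443.65 + 5181.18 + 264.61 = 163165.96
Import duty = 163165.96 × 14.3% = 23332.73

CIF value: CHF 163165.96; import duty: CHF 23332.73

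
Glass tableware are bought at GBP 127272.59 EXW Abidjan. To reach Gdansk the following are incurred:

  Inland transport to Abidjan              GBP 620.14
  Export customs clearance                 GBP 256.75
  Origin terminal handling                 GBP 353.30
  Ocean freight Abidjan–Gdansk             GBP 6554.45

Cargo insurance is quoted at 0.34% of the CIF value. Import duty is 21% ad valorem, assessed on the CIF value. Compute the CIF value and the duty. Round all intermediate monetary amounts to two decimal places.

CIF value: GBP 135517.99; import duty: GBP 28458.78

Let C be the CIF value. C = EXW price + pre-shipment costs + freight + 0.34% × C
C − 0.34% × C = 127272.59 + 620.14 + 256.75 + 353.30 + 6554.45
0.9966 × C = 135057.23
C = 135057.23 / 0.9966 = 135517.99
Insurance premium = 0.34% × 135517.99 = 460.76
Import duty = 135517.99 × 21% = 28458.78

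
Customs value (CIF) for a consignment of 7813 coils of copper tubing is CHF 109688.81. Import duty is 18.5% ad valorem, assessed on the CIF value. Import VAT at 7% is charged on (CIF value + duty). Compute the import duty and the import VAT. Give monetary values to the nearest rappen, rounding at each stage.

Import duty: CHF 20292.43; import VAT: CHF 9098.69

Import duty = 109688.81 × 18.5% = 20292.43
VAT base = CIF + duty = 109688.81 + 20292.43 = 129981.24
Import VAT = 129981.24 × 7% = 9098.69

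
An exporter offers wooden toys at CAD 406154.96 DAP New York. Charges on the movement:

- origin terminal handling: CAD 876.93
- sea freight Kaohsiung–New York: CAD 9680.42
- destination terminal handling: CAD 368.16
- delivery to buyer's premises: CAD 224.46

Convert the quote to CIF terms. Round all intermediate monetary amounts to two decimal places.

CIF price: CAD 405562.34

Not relevant to the conversion: origin terminal, freight — on the seller under both DAP and CIF; already in the DAP price and stays in the CIF price.
From DAP to CIF, the seller no longer bears: destination terminal, delivery.
CIF price = 406154.96 − 368.16 − 224.46 = 405562.34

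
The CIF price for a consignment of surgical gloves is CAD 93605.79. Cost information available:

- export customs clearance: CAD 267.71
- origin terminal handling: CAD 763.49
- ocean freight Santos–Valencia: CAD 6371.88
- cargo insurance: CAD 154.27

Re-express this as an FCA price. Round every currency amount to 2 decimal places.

FCA price: CAD 86316.15

Not relevant to the conversion: export clearance — on the seller under both CIF and FCA; already in the CIF price and stays in the FCA price.
From CIF to FCA, the seller no longer bears: origin terminal, freight, insurance.
FCA price = 93605.79 − 763.49 − 6371.88 − 154.27 = 86316.15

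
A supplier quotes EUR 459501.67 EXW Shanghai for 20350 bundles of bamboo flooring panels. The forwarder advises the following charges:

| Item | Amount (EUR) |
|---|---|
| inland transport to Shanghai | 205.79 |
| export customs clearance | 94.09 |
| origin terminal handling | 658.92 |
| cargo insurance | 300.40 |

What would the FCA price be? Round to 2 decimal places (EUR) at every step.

FCA price: EUR 459801.55

Not relevant to the conversion: origin terminal, insurance — on the buyer under both terms; not part of either seller's price.
From EXW to FCA, the seller additionally bears: inland to port, export clearance.
FCA price = 459501.67 + 205.79 + 94.09 = 459801.55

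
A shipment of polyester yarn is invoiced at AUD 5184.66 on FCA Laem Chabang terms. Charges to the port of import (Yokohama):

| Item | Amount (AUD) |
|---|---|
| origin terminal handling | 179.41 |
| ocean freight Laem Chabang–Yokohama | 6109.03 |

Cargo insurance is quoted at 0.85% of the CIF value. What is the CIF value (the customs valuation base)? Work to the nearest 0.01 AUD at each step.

CIF value: AUD 11571.46

Let C be the CIF value. C = FCA price + pre-shipment costs + freight + 0.85% × C
C − 0.85% × C = 5184.66 + 179.41 + 6109.03
0.9915 × C = 11473.10
C = 11473.10 / 0.9915 = 11571.46
Insurance premium = 0.85% × 11571.46 = 98.36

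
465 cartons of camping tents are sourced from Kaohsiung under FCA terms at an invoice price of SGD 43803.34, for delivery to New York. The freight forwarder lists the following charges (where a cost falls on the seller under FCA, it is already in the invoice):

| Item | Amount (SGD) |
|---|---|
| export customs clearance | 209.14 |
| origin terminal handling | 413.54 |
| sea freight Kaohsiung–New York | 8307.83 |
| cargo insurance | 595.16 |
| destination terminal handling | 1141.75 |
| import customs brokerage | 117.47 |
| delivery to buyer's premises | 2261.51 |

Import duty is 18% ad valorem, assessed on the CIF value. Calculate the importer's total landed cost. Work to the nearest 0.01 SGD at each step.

Total landed cost: SGD 66202.18

FCA: the seller delivers export-cleared goods to the carrier; the buyer bears costs from that point.
Already in the invoice (seller's account under FCA): export clearance — exclude.
CIF value = FCA price + origin terminal + freight + insurance = 43803.34 + 413.54 + 8307.83 + 595.16 = 53119.87
Import duty = 53119.87 × 18% = 9561.58
Buyer bears: origin terminal 413.54 + freight 8307.83 + insurance 595.16 + destination terminal 1141.75 + brokerage 117.47 + delivery 2261.51 + duty 9561.58 = 22398.84
Landed cost = invoice 43803.34 + 22398.84 = 66202.18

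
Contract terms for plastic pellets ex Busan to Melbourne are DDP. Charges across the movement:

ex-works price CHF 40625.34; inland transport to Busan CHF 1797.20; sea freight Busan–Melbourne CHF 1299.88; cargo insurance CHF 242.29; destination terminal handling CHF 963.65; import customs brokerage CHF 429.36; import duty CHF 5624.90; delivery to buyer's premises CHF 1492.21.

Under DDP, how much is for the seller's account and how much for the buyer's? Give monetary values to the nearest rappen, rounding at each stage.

DDP: the seller bears all costs including import duty.
Seller's account: goods 40625.34 + inland to port 1797.20 + freight 1299.88 + insurance 242.29 + destination terminal 963.65 + brokerage 429.36 + duty 5624.90 + delivery 1492.21 = 52474.83
Buyer's account: 0.00

Seller: CHF 52474.83; buyer: CHF 0.00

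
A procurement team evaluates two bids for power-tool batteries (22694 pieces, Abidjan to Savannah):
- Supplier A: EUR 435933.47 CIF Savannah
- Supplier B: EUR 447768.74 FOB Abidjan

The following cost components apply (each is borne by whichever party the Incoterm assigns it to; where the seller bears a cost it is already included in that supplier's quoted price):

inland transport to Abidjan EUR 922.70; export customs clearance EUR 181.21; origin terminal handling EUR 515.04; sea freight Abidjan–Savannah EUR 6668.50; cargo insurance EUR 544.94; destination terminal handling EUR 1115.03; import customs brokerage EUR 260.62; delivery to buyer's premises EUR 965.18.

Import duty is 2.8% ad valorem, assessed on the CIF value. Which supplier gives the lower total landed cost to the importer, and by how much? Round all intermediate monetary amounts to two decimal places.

Supplier A is cheaper by EUR 19582.07

Supplier A (CIF):
The CIF price already equals the CIF value: 435933.47
Import duty = 435933.47 × 2.8% = 12206.14
Buyer bears (A): 1115.03 + 260.62 + 965.18 = 2340.83
Landed cost (A) = invoice 435933.47 + 2340.83 + duty 12206.14 = 450480.44
Supplier B (FOB):
CIF value = FOB price + freight + insurance = 447768.74 + 6668.50 + 544.94 = 454982.18
Import duty = 454982.18 × 2.8% = 12739.50
Buyer bears (B): 6668.50 + 544.94 + 1115.03 + 260.62 + 965.18 = 9554.27
Landed cost (B) = invoice 447768.74 + 9554.27 + duty 12739.50 = 470062.51
Difference = |450480.44 − 470062.51| = 19582.07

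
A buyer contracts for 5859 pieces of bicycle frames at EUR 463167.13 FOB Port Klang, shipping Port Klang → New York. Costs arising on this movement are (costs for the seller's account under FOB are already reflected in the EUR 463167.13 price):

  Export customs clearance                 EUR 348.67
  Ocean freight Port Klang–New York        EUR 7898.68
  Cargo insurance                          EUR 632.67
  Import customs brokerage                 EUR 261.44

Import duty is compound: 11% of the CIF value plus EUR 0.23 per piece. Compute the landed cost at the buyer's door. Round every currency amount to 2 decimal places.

Total landed cost: EUR 525194.32

FOB: the seller bears costs until goods are on board at the origin port; the buyer bears freight, insurance and all costs thereafter.
Already in the invoice (seller's account under FOB): export clearance — exclude.
CIF value = FOB price + freight + insurance = 463167.13 + 7898.68 + 632.67 = 471698.48
Ad valorem component: 471698.48 × 11% = 51886.83
Specific component: 5859 × 0.23 = 1347.57
Import duty = 51886.83 + 1347.57 = 53234.40
Buyer bears: freight 7898.68 + insurance 632.67 + brokerage 261.44 + duty 53234.40 = 62027.19
Landed cost = invoice 463167.13 + 62027.19 = 525194.32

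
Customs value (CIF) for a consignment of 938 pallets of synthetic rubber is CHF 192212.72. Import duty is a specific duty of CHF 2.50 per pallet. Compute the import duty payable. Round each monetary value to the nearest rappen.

Import duty: CHF 2345.00

Import duty = 938 × 2.50 = 2345.00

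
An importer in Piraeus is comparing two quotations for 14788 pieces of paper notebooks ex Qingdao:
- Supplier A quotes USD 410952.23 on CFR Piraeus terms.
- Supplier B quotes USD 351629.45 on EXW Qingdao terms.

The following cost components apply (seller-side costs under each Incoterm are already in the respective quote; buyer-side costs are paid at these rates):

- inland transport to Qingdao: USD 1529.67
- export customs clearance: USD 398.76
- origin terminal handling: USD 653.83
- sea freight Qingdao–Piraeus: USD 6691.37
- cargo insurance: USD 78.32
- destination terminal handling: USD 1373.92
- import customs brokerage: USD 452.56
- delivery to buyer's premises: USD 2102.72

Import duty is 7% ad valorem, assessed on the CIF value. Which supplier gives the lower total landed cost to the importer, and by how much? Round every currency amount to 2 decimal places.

Supplier B is cheaper by USD 53552.59

Supplier A (CFR):
CIF value = CFR price + insurance = 410952.23 + 78.32 = 411030.55
Import duty = 411030.55 × 7% = 28772.14
Buyer bears (A): 78.32 + 1373.92 + 452.56 + 2102.72 = 4007.52
Landed cost (A) = invoice 410952.23 + 4007.52 + duty 28772.14 = 443731.89
Supplier B (EXW):
CIF value = EXW price + inland to port + export clearance + origin terminal + freight + insurance = 351629.45 + 1529.67 + 398.76 + 653.83 + 6691.37 + 78.32 = 360981.40
Import duty = 360981.40 × 7% = 25268.70
Buyer bears (B): 1529.67 + 398.76 + 653.83 + 6691.37 + 78.32 + 1373.92 + 452.56 + 2102.72 = 13281.15
Landed cost (B) = invoice 351629.45 + 13281.15 + duty 25268.70 = 390179.30
Difference = |443731.89 − 390179.30| = 53552.59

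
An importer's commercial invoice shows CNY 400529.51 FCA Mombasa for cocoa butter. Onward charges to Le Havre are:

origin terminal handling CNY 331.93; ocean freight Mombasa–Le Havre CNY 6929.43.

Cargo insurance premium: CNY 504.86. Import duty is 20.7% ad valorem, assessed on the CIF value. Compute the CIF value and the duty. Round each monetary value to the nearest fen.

CIF value: CNY 408295.73; import duty: CNY 84517.22

CIF = FCA price + pre-shipment costs + freight + insurance
CIF = 400529.51 + 331.93 + 6929.43 + 504.86 = 408295.73
Import duty = 408295.73 × 20.7% = 84517.22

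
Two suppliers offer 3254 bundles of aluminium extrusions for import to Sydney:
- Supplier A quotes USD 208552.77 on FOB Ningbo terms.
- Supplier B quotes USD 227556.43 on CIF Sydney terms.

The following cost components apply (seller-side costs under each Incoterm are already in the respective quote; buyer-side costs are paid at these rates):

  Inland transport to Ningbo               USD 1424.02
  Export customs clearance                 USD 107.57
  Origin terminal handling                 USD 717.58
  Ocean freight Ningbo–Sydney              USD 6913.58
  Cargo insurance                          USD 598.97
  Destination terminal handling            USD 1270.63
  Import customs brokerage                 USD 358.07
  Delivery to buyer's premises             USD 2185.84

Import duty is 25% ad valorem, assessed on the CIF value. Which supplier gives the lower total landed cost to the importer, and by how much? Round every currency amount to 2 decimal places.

Supplier A is cheaper by USD 14363.89

Supplier A (FOB):
CIF value = FOB price + freight + insurance = 208552.77 + 6913.58 + 598.97 = 216065.32
Import duty = 216065.32 × 25% = 54016.33
Buyer bears (A): 6913.58 + 598.97 + 1270.63 + 358.07 + 2185.84 = 11327.09
Landed cost (A) = invoice 208552.77 + 11327.09 + duty 54016.33 = 273896.19
Supplier B (CIF):
The CIF price already equals the CIF value: 227556.43
Import duty = 227556.43 × 25% = 56889.11
Buyer bears (B): 1270.63 + 358.07 + 2185.84 = 3814.54
Landed cost (B) = invoice 227556.43 + 3814.54 + duty 56889.11 = 288260.08
Difference = |273896.19 − 288260.08| = 14363.89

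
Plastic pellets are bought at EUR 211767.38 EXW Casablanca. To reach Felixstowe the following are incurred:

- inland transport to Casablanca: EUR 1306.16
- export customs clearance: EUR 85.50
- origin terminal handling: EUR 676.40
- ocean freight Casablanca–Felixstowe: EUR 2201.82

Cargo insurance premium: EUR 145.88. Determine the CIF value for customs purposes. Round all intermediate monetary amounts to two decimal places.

CIF value: EUR 216183.14

CIF = EXW price + pre-shipment costs + freight + insurance
CIF = 211767.38 + 1306.16 + 85.50 + 676.40 + 2201.82 + 145.88 = 216183.14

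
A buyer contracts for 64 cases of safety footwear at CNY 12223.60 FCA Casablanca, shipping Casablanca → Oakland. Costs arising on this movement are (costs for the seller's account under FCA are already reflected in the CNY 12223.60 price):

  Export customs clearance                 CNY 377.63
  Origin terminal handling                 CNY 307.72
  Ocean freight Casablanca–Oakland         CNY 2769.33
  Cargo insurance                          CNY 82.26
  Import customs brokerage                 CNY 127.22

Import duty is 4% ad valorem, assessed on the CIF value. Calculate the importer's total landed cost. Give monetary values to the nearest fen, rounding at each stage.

FCA: the seller delivers export-cleared goods to the carrier; the buyer bears costs from that point.
Already in the invoice (seller's account under FCA): export clearance — exclude.
CIF value = FCA price + origin terminal + freight + insurance = 12223.60 + 307.72 + 2769.33 + 82.26 = 15382.91
Import duty = 15382.91 × 4% = 615.32
Buyer bears: origin terminal 307.72 + freight 2769.33 + insurance 82.26 + brokerage 127.22 + duty 615.32 = 3901.85
Landed cost = invoice 12223.60 + 3901.85 = 16125.45

Total landed cost: CNY 16125.45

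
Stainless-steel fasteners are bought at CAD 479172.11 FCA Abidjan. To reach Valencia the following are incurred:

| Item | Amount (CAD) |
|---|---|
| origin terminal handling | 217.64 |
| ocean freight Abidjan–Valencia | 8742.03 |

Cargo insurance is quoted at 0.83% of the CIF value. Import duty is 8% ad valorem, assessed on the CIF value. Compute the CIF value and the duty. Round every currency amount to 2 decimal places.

CIF value: CAD 492217.18; import duty: CAD 39377.37

Let C be the CIF value. C = FCA price + pre-shipment costs + freight + 0.83% × C
C − 0.83% × C = 479172.11 + 217.64 + 8742.03
0.9917 × C = 488131.78
C = 488131.78 / 0.9917 = 492217.18
Insurance premium = 0.83% × 492217.18 = 4085.40
Import duty = 492217.18 × 8% = 39377.37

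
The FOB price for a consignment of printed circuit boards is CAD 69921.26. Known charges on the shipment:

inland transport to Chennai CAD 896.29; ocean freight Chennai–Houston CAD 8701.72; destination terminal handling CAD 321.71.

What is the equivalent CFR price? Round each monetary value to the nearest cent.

Not relevant to the conversion: inland to port — on the seller under both FOB and CFR; already in the FOB price and stays in the CFR price. destination terminal — on the buyer under both terms; not part of either seller's price.
From FOB to CFR, the seller additionally bears: freight.
CFR price = 69921.26 + 8701.72 = 78622.98

CFR price: CAD 78622.98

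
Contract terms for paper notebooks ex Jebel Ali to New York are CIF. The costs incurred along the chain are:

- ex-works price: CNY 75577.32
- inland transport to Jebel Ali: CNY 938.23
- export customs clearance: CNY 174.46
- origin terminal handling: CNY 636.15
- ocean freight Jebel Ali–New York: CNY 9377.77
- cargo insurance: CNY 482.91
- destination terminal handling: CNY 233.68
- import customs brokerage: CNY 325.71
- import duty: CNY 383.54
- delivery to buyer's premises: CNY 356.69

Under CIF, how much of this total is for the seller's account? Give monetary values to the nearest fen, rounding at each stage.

CIF: the seller pays costs through ocean freight and marine insurance to the destination port.
Seller's account: goods 75577.32 + inland to port 938.23 + export clearance 174.46 + origin terminal 636.15 + freight 9377.77 + insurance 482.91 = 87186.84
Buyer's account: destination terminal 233.68 + brokerage 325.71 + duty 383.54 + delivery 356.69 = 1299.62

Seller's account: CNY 87186.84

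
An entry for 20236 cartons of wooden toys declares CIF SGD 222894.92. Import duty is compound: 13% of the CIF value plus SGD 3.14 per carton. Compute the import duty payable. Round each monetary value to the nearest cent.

Ad valorem component: 222894.92 × 13% = 28976.34
Specific component: 20236 × 3.14 = 63541.04
Import duty = 28976.34 + 63541.04 = 92517.38

Import duty: SGD 92517.38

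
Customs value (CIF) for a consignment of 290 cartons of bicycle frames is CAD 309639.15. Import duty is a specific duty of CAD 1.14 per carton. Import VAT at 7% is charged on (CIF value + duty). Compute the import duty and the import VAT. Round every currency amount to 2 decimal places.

Import duty: CAD 330.60; import VAT: CAD 21697.88

Import duty = 290 × 1.14 = 330.60
VAT base = CIF + duty = 309639.15 + 330.60 = 309969.75
Import VAT = 309969.75 × 7% = 21697.88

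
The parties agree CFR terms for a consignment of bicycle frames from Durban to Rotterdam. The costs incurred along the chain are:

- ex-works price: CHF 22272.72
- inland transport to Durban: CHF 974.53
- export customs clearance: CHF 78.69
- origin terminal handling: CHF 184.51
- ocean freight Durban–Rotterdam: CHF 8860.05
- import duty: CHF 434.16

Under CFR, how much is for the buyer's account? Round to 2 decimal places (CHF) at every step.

CFR: the seller pays costs through ocean freight to the destination port, but not insurance.
Seller's account: goods 22272.72 + inland to port 974.53 + export clearance 78.69 + origin terminal 184.51 + freight 8860.05 = 32370.50
Buyer's account: duty 434.16 = 434.16

Buyer's account: CHF 434.16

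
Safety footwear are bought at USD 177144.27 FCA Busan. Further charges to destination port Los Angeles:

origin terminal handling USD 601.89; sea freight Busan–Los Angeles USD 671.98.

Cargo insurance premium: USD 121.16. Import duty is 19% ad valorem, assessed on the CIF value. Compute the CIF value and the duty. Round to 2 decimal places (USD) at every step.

CIF value: USD 178539.30; import duty: USD 33922.47

CIF = FCA price + pre-shipment costs + freight + insurance
CIF = 177144.27 + 601.89 + 671.98 + 121.16 = 178539.30
Import duty = 178539.30 × 19% = 33922.47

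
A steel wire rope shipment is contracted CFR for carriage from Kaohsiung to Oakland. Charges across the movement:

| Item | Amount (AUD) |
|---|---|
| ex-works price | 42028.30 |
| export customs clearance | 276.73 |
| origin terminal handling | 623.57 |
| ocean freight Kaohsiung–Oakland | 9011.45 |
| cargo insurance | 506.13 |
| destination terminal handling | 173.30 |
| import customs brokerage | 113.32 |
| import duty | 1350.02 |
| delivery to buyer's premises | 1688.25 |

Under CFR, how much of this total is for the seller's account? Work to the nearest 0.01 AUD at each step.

Seller's account: AUD 51940.05

CFR: the seller pays costs through ocean freight to the destination port, but not insurance.
Seller's account: goods 42028.30 + export clearance 276.73 + origin terminal 623.57 + freight 9011.45 = 51940.05
Buyer's account: insurance 506.13 + destination terminal 173.30 + brokerage 113.32 + duty 1350.02 + delivery 1688.25 = 3831.02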